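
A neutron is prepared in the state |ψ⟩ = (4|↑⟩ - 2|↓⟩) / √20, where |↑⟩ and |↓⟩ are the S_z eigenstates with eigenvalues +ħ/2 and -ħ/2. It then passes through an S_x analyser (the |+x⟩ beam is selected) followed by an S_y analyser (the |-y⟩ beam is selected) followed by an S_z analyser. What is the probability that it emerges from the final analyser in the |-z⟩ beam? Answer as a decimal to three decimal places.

0.025

First analyser (S_x): P(|+x⟩) = |⟨+x|ψ⟩|² = 4/40.
After stage 1 the state is |+x⟩; P(|-y⟩) = |⟨-y|+x⟩|² = 1/2.
After stage 2 the state is |-y⟩; P(|-z⟩) = |⟨-z|-y⟩|² = 1/2.
Joint probability = 4/40 × 1/2 × 1/2 = 0.025.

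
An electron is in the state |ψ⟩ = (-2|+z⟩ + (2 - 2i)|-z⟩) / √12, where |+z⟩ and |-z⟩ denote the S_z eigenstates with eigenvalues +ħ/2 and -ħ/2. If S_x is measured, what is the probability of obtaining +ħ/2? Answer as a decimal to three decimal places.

|+x⟩ = (|+z⟩ + |-z⟩)/√2, so ⟨+x|ψ⟩ = (-2i) / (√2·√12).
P = |-2i|² / 24 = 4/24.

0.167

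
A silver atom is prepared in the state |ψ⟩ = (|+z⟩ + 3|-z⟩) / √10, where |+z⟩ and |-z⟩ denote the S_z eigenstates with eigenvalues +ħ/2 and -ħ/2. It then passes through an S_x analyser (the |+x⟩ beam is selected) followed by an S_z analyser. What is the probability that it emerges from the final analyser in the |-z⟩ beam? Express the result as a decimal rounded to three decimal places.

First analyser (S_x): P(|+x⟩) = |⟨+x|ψ⟩|² = 16/20.
After stage 1 the state is |+x⟩; P(|-z⟩) = |⟨-z|+x⟩|² = 1/2.
Joint probability = 16/20 × 1/2 = 0.400.

0.400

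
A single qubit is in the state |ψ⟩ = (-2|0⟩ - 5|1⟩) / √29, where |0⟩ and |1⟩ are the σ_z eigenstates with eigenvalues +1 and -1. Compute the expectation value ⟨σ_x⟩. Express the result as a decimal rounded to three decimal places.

0.690

⟨σ_x⟩ = 2 Re(a* b)/(|a|²+|b|²) with a = -2, b = -5.
a* b = 10, so ⟨σ_x⟩ = 20/29.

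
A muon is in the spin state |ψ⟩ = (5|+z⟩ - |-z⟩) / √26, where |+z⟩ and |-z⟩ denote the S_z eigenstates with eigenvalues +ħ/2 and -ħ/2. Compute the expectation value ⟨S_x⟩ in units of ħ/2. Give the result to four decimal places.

⟨σ_x⟩ = 2 Re(a* b)/(|a|²+|b|²) with a = 5, b = -1.
a* b = -5, so ⟨σ_x⟩ = -10/26.
⟨S_x⟩ = (ħ/2)·⟨σ_x⟩.

-0.3846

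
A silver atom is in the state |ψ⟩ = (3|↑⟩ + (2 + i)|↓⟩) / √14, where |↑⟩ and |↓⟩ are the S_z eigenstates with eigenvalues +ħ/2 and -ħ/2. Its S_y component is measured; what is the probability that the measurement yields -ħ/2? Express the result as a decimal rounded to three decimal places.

0.286

|-y⟩ = (|↑⟩ - i|↓⟩)/√2, so ⟨-y|ψ⟩ = (2 + 2i) / (√2·√14).
P = |2 + 2i|² / 28 = 8/28.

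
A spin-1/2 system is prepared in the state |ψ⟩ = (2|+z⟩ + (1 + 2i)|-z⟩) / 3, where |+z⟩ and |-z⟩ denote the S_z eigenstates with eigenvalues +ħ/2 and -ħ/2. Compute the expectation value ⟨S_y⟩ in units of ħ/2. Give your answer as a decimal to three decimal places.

⟨σ_y⟩ = 2 Im(a* b)/(|a|²+|b|²) with a = 2, b = (1 + 2i).
a* b = (2 + 4i), so ⟨σ_y⟩ = 8/9.
⟨S_y⟩ = (ħ/2)·⟨σ_y⟩.

0.889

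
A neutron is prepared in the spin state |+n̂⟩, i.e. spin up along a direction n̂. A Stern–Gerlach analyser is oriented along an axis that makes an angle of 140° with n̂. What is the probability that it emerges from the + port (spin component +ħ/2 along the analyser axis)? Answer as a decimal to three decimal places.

0.117

For spin-½, the probability of finding spin-up along an axis at angle θ to the initial spin direction is cos²(θ/2); spin-down is sin²(θ/2).
θ = 140°, so P = cos²(70°) ≈ 0.117.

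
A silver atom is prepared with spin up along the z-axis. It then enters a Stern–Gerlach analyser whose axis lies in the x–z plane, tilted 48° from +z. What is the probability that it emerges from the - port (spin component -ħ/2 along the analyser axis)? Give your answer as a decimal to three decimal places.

For spin-½, the probability of finding spin-up along an axis at angle θ to the initial spin direction is cos²(θ/2); spin-down is sin²(θ/2).
θ = 48°, so P = sin²(24°) ≈ 0.165.

0.165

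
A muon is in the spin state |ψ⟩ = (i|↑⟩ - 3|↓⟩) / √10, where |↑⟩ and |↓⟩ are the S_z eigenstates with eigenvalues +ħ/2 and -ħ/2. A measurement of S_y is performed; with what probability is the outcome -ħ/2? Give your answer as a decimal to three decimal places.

|-y⟩ = (|↑⟩ - i|↓⟩)/√2, so ⟨-y|ψ⟩ = (-2i) / (√2·√10).
P = |-2i|² / 20 = 4/20.

0.200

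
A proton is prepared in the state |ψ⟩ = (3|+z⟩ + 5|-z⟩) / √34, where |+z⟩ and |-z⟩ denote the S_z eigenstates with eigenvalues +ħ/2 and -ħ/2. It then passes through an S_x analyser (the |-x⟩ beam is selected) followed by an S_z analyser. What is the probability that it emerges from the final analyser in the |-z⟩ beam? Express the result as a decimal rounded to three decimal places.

First analyser (S_x): P(|-x⟩) = |⟨-x|ψ⟩|² = 4/68.
After stage 1 the state is |-x⟩; P(|-z⟩) = |⟨-z|-x⟩|² = 1/2.
Joint probability = 4/68 × 1/2 = 0.029.

0.029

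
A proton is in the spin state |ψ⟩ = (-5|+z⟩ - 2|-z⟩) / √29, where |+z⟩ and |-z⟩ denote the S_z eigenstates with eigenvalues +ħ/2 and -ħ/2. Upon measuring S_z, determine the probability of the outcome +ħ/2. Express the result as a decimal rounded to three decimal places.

0.862

The +ħ/2 outcome corresponds to |+z⟩. Its amplitude in |ψ⟩ is -5/√29.
P = |-5|² / 29 = 25/29.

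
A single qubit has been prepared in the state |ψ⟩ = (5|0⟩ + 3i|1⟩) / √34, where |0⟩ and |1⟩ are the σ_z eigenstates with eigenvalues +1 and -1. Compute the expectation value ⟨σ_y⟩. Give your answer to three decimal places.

0.882

⟨σ_y⟩ = 2 Im(a* b)/(|a|²+|b|²) with a = 5, b = 3i.
a* b = 15i, so ⟨σ_y⟩ = 30/34.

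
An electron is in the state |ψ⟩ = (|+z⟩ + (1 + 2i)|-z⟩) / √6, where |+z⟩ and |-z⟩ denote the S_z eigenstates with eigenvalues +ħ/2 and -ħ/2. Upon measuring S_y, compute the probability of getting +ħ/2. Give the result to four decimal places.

|+y⟩ = (|+z⟩ + i|-z⟩)/√2, so ⟨+y|ψ⟩ = (3 - i) / (√2·√6).
P = |3 - i|² / 12 = 10/12.

0.8333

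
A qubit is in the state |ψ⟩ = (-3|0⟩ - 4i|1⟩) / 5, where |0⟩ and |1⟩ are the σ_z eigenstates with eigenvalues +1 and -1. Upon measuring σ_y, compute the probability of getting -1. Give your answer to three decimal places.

|-y⟩ = (|0⟩ - i|1⟩)/√2, so ⟨-y|ψ⟩ = (1) / (√2·5).
P = |1|² / 50 = 1/50.

0.020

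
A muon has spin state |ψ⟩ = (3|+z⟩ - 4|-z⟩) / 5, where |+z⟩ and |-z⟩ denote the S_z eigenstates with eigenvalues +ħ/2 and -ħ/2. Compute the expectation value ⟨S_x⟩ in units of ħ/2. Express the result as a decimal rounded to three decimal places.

⟨σ_x⟩ = 2 Re(a* b)/(|a|²+|b|²) with a = 3, b = -4.
a* b = -12, so ⟨σ_x⟩ = -24/25.
⟨S_x⟩ = (ħ/2)·⟨σ_x⟩.

-0.960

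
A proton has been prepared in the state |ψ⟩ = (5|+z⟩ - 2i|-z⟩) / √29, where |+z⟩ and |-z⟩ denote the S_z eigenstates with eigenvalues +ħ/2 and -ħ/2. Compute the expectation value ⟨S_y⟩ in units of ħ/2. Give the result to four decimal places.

-0.6897

⟨σ_y⟩ = 2 Im(a* b)/(|a|²+|b|²) with a = 5, b = -2i.
a* b = -10i, so ⟨σ_y⟩ = -20/29.
⟨S_y⟩ = (ħ/2)·⟨σ_y⟩.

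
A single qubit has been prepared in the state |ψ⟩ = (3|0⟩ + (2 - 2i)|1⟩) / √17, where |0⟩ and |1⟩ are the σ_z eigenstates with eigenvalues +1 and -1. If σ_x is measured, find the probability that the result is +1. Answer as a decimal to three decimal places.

0.853

|+x⟩ = (|0⟩ + |1⟩)/√2, so ⟨+x|ψ⟩ = (5 - 2i) / (√2·√17).
P = |5 - 2i|² / 34 = 29/34.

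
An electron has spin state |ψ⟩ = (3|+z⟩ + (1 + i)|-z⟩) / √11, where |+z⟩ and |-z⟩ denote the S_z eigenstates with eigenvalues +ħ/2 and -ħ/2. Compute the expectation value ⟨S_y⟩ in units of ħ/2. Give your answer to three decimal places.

0.545

⟨σ_y⟩ = 2 Im(a* b)/(|a|²+|b|²) with a = 3, b = (1 + i).
a* b = (3 + 3i), so ⟨σ_y⟩ = 6/11.
⟨S_y⟩ = (ħ/2)·⟨σ_y⟩.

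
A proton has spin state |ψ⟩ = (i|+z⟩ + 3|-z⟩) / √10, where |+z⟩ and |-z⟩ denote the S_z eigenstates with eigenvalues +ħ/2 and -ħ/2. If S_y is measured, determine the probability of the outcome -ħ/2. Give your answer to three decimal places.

0.800

|-y⟩ = (|+z⟩ - i|-z⟩)/√2, so ⟨-y|ψ⟩ = (4i) / (√2·√10).
P = |4i|² / 20 = 16/20.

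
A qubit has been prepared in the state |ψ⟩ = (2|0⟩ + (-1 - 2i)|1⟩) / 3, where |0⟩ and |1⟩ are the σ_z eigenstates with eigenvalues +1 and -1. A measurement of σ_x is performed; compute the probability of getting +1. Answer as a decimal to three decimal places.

0.278

|+x⟩ = (|0⟩ + |1⟩)/√2, so ⟨+x|ψ⟩ = (1 - 2i) / (√2·3).
P = |1 - 2i|² / 18 = 5/18.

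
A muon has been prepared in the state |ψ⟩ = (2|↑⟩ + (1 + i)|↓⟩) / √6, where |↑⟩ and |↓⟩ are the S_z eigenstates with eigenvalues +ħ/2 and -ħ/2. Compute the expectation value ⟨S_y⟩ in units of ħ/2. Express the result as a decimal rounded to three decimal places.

0.667

⟨σ_y⟩ = 2 Im(a* b)/(|a|²+|b|²) with a = 2, b = (1 + i).
a* b = (2 + 2i), so ⟨σ_y⟩ = 4/6.
⟨S_y⟩ = (ħ/2)·⟨σ_y⟩.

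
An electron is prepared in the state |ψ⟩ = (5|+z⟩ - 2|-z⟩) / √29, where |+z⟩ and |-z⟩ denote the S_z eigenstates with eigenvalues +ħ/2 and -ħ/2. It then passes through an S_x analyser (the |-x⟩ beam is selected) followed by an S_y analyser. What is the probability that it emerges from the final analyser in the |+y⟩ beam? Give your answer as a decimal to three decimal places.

First analyser (S_x): P(|-x⟩) = |⟨-x|ψ⟩|² = 49/58.
After stage 1 the state is |-x⟩; P(|+y⟩) = |⟨+y|-x⟩|² = 1/2.
Joint probability = 49/58 × 1/2 = 0.422.

0.422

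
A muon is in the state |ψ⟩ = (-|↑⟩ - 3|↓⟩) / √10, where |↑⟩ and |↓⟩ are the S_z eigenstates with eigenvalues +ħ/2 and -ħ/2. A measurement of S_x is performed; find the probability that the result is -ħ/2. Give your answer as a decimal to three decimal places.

|-x⟩ = (|↑⟩ - |↓⟩)/√2, so ⟨-x|ψ⟩ = (2) / (√2·√10).
P = |2|² / 20 = 4/20.

0.200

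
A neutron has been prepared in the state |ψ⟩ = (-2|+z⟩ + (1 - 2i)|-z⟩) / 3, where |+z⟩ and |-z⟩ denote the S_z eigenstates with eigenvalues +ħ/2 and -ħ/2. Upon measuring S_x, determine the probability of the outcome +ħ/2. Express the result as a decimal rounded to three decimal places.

|+x⟩ = (|+z⟩ + |-z⟩)/√2, so ⟨+x|ψ⟩ = (-1 - 2i) / (√2·3).
P = |-1 - 2i|² / 18 = 5/18.

0.278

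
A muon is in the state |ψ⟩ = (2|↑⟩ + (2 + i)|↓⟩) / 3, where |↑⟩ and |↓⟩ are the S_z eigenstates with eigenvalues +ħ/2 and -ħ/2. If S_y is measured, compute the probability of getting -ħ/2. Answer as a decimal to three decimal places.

|-y⟩ = (|↑⟩ - i|↓⟩)/√2, so ⟨-y|ψ⟩ = (1 + 2i) / (√2·3).
P = |1 + 2i|² / 18 = 5/18.

0.278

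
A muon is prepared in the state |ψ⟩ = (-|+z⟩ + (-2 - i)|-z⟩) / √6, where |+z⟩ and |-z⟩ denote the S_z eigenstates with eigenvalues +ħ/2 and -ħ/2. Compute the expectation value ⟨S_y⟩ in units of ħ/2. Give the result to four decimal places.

0.3333

⟨σ_y⟩ = 2 Im(a* b)/(|a|²+|b|²) with a = -1, b = (-2 - i).
a* b = (2 + i), so ⟨σ_y⟩ = 2/6.
⟨S_y⟩ = (ħ/2)·⟨σ_y⟩.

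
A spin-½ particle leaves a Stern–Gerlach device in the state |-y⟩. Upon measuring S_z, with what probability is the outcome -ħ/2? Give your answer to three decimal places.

0.500

In the S_z basis, |-y⟩ = (|↑⟩ - i|↓⟩)/√2 and |-z⟩ = |↓⟩.
|⟨-z|-y⟩|² = 1/2.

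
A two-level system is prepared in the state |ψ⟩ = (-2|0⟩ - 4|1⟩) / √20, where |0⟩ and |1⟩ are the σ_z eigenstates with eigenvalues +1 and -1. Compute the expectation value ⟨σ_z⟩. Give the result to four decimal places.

-0.6000

⟨σ_z⟩ = |a|² - |b|² divided by |a|²+|b|², with a, b the |0⟩, |1⟩ amplitudes.
= (4 - 16)/20 = -12/20.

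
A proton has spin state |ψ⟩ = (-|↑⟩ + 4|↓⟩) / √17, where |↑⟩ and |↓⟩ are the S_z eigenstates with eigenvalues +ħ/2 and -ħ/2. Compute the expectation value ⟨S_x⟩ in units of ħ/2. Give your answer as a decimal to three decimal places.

⟨σ_x⟩ = 2 Re(a* b)/(|a|²+|b|²) with a = -1, b = 4.
a* b = -4, so ⟨σ_x⟩ = -8/17.
⟨S_x⟩ = (ħ/2)·⟨σ_x⟩.

-0.471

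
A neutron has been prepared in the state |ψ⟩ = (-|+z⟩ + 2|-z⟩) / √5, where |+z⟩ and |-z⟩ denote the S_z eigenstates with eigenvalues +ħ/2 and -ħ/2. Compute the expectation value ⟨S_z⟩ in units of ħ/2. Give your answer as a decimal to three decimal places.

-0.600

⟨σ_z⟩ = |a|² - |b|² divided by |a|²+|b|², with a, b the |+z⟩, |-z⟩ amplitudes.
= (1 - 4)/5 = -3/5.
⟨S_z⟩ = (ħ/2)·⟨σ_z⟩.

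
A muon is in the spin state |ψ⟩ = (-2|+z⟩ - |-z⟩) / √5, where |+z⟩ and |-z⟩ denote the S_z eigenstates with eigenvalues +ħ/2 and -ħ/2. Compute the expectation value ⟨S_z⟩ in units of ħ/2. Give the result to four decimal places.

⟨σ_z⟩ = |a|² - |b|² divided by |a|²+|b|², with a, b the |+z⟩, |-z⟩ amplitudes.
= (4 - 1)/5 = 3/5.
⟨S_z⟩ = (ħ/2)·⟨σ_z⟩.

0.6000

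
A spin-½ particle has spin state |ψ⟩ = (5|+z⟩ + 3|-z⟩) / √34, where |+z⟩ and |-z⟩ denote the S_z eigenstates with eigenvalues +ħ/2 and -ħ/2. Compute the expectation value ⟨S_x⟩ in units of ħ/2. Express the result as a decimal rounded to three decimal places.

0.882

⟨σ_x⟩ = 2 Re(a* b)/(|a|²+|b|²) with a = 5, b = 3.
a* b = 15, so ⟨σ_x⟩ = 30/34.
⟨S_x⟩ = (ħ/2)·⟨σ_x⟩.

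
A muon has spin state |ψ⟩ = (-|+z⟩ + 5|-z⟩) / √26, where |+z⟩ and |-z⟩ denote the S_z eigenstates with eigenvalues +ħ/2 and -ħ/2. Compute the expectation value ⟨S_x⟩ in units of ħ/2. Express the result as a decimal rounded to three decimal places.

⟨σ_x⟩ = 2 Re(a* b)/(|a|²+|b|²) with a = -1, b = 5.
a* b = -5, so ⟨σ_x⟩ = -10/26.
⟨S_x⟩ = (ħ/2)·⟨σ_x⟩.

-0.385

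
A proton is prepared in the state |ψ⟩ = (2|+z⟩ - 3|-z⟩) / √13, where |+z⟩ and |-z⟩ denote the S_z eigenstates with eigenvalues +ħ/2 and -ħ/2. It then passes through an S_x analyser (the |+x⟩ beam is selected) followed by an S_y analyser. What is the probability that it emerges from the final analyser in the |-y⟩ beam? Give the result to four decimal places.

First analyser (S_x): P(|+x⟩) = |⟨+x|ψ⟩|² = 1/26.
After stage 1 the state is |+x⟩; P(|-y⟩) = |⟨-y|+x⟩|² = 1/2.
Joint probability = 1/26 × 1/2 = 0.0192.

0.0192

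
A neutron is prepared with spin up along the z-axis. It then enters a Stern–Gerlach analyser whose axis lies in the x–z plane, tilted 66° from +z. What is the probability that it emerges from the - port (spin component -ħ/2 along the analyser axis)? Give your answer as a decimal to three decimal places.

For spin-½, the probability of finding spin-up along an axis at angle θ to the initial spin direction is cos²(θ/2); spin-down is sin²(θ/2).
θ = 66°, so P = sin²(33°) ≈ 0.297.

0.297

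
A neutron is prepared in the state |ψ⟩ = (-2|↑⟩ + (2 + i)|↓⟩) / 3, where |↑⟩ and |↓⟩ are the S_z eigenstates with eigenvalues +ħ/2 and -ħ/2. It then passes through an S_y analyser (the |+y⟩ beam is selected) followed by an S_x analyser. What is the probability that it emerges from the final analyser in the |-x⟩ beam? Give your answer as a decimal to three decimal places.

First analyser (S_y): P(|+y⟩) = |⟨+y|ψ⟩|² = 5/18.
After stage 1 the state is |+y⟩; P(|-x⟩) = |⟨-x|+y⟩|² = 1/2.
Joint probability = 5/18 × 1/2 = 0.139.

0.139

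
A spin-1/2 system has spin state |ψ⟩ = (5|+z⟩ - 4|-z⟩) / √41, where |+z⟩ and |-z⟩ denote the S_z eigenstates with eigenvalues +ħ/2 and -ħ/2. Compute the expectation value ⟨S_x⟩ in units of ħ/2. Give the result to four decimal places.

-0.9756

⟨σ_x⟩ = 2 Re(a* b)/(|a|²+|b|²) with a = 5, b = -4.
a* b = -20, so ⟨σ_x⟩ = -40/41.
⟨S_x⟩ = (ħ/2)·⟨σ_x⟩.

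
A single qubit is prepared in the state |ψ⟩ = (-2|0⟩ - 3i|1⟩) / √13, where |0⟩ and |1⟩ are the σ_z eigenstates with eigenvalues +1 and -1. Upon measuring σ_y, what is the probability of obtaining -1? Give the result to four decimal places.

0.0385

|-y⟩ = (|0⟩ - i|1⟩)/√2, so ⟨-y|ψ⟩ = (1) / (√2·√13).
P = |1|² / 26 = 1/26.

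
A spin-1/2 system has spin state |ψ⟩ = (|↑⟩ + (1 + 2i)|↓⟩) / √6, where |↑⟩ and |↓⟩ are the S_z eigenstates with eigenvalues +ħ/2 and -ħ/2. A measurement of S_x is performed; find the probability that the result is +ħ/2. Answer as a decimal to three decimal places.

|+x⟩ = (|↑⟩ + |↓⟩)/√2, so ⟨+x|ψ⟩ = (2 + 2i) / (√2·√6).
P = |2 + 2i|² / 12 = 8/12.

0.667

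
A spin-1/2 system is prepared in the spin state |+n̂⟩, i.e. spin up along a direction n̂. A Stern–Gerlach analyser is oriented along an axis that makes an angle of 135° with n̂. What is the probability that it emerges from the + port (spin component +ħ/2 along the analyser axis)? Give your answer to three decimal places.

0.146

For spin-½, the probability of finding spin-up along an axis at angle θ to the initial spin direction is cos²(θ/2); spin-down is sin²(θ/2).
θ = 135°, so P = cos²(67.5°) ≈ 0.146.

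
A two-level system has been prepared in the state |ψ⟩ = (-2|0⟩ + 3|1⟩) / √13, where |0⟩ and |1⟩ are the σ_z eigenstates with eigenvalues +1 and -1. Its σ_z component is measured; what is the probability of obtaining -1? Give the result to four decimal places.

0.6923

The -1 outcome corresponds to |1⟩. Its amplitude in |ψ⟩ is 3/√13.
P = |3|² / 13 = 9/13.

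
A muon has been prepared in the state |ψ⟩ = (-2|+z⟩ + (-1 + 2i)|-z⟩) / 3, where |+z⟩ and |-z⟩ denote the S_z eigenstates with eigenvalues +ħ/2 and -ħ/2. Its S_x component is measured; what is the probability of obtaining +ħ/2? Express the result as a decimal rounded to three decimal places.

0.722

|+x⟩ = (|+z⟩ + |-z⟩)/√2, so ⟨+x|ψ⟩ = (-3 + 2i) / (√2·3).
P = |-3 + 2i|² / 18 = 13/18.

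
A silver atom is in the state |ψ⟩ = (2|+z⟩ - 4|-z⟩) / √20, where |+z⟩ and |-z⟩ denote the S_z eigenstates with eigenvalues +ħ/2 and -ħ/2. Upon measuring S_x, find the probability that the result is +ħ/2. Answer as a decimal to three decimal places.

0.100

|+x⟩ = (|+z⟩ + |-z⟩)/√2, so ⟨+x|ψ⟩ = (-2) / (√2·√20).
P = |-2|² / 40 = 4/40.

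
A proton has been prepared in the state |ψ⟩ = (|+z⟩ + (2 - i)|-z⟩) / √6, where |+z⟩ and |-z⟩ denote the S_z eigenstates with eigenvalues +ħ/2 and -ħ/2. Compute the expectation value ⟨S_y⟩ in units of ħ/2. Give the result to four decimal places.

⟨σ_y⟩ = 2 Im(a* b)/(|a|²+|b|²) with a = 1, b = (2 - i).
a* b = (2 - i), so ⟨σ_y⟩ = -2/6.
⟨S_y⟩ = (ħ/2)·⟨σ_y⟩.

-0.3333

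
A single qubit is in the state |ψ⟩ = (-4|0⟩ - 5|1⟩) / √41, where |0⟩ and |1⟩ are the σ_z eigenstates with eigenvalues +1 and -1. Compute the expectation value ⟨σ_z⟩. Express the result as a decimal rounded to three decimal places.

-0.220

⟨σ_z⟩ = |a|² - |b|² divided by |a|²+|b|², with a, b the |0⟩, |1⟩ amplitudes.
= (16 - 25)/41 = -9/41.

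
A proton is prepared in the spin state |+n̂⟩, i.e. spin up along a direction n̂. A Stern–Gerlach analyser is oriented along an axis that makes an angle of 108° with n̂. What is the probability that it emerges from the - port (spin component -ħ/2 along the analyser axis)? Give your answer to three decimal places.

For spin-½, the probability of finding spin-up along an axis at angle θ to the initial spin direction is cos²(θ/2); spin-down is sin²(θ/2).
θ = 108°, so P = sin²(54°) ≈ 0.655.

0.655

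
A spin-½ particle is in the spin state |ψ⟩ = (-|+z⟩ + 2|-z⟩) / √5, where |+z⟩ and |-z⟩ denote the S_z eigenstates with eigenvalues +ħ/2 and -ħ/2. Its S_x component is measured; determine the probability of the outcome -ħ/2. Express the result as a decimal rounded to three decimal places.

|-x⟩ = (|+z⟩ - |-z⟩)/√2, so ⟨-x|ψ⟩ = (-3) / (√2·√5).
P = |-3|² / 10 = 9/10.

0.900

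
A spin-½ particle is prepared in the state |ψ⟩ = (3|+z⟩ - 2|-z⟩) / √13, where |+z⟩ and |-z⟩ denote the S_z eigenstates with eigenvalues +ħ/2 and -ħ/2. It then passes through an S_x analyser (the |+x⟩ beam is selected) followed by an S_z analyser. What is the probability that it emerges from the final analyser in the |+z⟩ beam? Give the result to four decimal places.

0.0192

First analyser (S_x): P(|+x⟩) = |⟨+x|ψ⟩|² = 1/26.
After stage 1 the state is |+x⟩; P(|+z⟩) = |⟨+z|+x⟩|² = 1/2.
Joint probability = 1/26 × 1/2 = 0.0192.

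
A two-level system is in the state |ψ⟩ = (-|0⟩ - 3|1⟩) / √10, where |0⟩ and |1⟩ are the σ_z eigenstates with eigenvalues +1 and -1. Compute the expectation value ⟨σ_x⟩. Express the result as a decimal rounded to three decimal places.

⟨σ_x⟩ = 2 Re(a* b)/(|a|²+|b|²) with a = -1, b = -3.
a* b = 3, so ⟨σ_x⟩ = 6/10.

0.600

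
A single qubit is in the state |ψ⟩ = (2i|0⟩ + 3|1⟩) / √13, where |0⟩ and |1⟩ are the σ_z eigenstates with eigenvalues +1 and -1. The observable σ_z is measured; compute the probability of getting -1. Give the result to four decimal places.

The -1 outcome corresponds to |1⟩. Its amplitude in |ψ⟩ is 3/√13.
P = |3|² / 13 = 9/13.

0.6923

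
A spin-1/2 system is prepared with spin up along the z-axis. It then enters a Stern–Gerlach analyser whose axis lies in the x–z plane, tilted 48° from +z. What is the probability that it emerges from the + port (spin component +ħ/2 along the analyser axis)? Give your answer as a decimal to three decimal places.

For spin-½, the probability of finding spin-up along an axis at angle θ to the initial spin direction is cos²(θ/2); spin-down is sin²(θ/2).
θ = 48°, so P = cos²(24°) ≈ 0.835.

0.835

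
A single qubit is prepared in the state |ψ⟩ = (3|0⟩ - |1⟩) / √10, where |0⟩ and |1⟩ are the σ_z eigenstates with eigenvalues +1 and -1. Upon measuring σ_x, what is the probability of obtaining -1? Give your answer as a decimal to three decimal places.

0.800

|-x⟩ = (|0⟩ - |1⟩)/√2, so ⟨-x|ψ⟩ = (4) / (√2·√10).
P = |4|² / 20 = 16/20.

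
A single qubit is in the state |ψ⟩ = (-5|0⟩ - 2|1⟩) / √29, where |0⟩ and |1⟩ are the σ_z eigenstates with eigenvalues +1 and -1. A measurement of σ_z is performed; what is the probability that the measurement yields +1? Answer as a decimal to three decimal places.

The +1 outcome corresponds to |0⟩. Its amplitude in |ψ⟩ is -5/√29.
P = |-5|² / 29 = 25/29.

0.862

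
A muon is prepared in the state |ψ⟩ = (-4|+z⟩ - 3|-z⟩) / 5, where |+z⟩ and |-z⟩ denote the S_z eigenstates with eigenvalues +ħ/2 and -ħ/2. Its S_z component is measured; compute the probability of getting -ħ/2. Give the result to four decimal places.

0.3600

The -ħ/2 outcome corresponds to |-z⟩. Its amplitude in |ψ⟩ is -3/5.
P = |-3|² / 25 = 9/25.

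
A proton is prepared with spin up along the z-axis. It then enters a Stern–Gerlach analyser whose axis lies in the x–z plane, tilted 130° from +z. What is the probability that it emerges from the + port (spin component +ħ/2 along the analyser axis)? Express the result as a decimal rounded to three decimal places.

0.179

For spin-½, the probability of finding spin-up along an axis at angle θ to the initial spin direction is cos²(θ/2); spin-down is sin²(θ/2).
θ = 130°, so P = cos²(65°) ≈ 0.179.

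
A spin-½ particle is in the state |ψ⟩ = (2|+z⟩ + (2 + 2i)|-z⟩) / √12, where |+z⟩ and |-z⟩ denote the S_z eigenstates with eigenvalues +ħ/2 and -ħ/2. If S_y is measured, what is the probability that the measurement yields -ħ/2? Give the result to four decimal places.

|-y⟩ = (|+z⟩ - i|-z⟩)/√2, so ⟨-y|ψ⟩ = (2i) / (√2·√12).
P = |2i|² / 24 = 4/24.

0.1667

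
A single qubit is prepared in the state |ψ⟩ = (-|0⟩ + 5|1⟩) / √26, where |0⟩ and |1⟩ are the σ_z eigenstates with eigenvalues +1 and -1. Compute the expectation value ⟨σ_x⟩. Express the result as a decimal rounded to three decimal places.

-0.385

⟨σ_x⟩ = 2 Re(a* b)/(|a|²+|b|²) with a = -1, b = 5.
a* b = -5, so ⟨σ_x⟩ = -10/26.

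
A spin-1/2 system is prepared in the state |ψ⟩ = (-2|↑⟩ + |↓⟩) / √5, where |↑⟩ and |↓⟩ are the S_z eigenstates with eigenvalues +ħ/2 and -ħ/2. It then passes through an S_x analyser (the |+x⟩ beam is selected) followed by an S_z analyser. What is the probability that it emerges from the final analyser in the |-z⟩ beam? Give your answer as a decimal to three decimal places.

0.050

First analyser (S_x): P(|+x⟩) = |⟨+x|ψ⟩|² = 1/10.
After stage 1 the state is |+x⟩; P(|-z⟩) = |⟨-z|+x⟩|² = 1/2.
Joint probability = 1/10 × 1/2 = 0.050.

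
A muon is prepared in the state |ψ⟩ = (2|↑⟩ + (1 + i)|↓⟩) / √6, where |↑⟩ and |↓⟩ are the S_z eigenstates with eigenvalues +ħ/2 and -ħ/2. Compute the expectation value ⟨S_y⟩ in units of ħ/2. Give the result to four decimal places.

⟨σ_y⟩ = 2 Im(a* b)/(|a|²+|b|²) with a = 2, b = (1 + i).
a* b = (2 + 2i), so ⟨σ_y⟩ = 4/6.
⟨S_y⟩ = (ħ/2)·⟨σ_y⟩.

0.6667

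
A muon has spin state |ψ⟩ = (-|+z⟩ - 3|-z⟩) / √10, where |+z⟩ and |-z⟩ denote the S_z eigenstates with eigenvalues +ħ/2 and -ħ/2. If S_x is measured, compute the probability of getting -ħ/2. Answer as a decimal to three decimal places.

0.200

|-x⟩ = (|+z⟩ - |-z⟩)/√2, so ⟨-x|ψ⟩ = (2) / (√2·√10).
P = |2|² / 20 = 4/20.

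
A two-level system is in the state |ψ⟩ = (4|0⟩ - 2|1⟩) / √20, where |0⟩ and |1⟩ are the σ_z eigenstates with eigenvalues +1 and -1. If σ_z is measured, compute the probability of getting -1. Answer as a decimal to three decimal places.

The -1 outcome corresponds to |1⟩. Its amplitude in |ψ⟩ is -2/√20.
P = |-2|² / 20 = 4/20.

0.200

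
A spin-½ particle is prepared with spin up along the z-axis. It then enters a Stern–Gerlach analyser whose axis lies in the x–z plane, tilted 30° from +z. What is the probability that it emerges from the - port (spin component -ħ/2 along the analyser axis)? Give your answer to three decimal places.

For spin-½, the probability of finding spin-up along an axis at angle θ to the initial spin direction is cos²(θ/2); spin-down is sin²(θ/2).
θ = 30°, so P = sin²(15°) ≈ 0.067.

0.067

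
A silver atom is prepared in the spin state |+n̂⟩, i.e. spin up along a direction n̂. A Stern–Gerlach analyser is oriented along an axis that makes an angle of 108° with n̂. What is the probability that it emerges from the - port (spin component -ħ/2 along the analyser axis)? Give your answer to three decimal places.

0.655

For spin-½, the probability of finding spin-up along an axis at angle θ to the initial spin direction is cos²(θ/2); spin-down is sin²(θ/2).
θ = 108°, so P = sin²(54°) ≈ 0.655.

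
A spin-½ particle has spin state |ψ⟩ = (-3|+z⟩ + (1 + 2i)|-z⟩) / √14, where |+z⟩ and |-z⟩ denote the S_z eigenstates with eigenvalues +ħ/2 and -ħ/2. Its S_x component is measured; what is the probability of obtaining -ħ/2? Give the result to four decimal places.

|-x⟩ = (|+z⟩ - |-z⟩)/√2, so ⟨-x|ψ⟩ = (-4 - 2i) / (√2·√14).
P = |-4 - 2i|² / 28 = 20/28.

0.7143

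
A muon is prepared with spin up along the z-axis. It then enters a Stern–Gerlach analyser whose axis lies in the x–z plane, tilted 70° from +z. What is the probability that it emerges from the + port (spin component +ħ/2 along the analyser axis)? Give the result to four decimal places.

For spin-½, the probability of finding spin-up along an axis at angle θ to the initial spin direction is cos²(θ/2); spin-down is sin²(θ/2).
θ = 70°, so P = cos²(35°) ≈ 0.6710.

0.6710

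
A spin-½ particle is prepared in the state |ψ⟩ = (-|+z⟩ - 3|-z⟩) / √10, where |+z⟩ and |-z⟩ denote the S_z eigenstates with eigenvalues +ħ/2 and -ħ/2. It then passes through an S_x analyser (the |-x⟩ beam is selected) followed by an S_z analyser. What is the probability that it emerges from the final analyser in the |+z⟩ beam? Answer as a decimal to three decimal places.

First analyser (S_x): P(|-x⟩) = |⟨-x|ψ⟩|² = 4/20.
After stage 1 the state is |-x⟩; P(|+z⟩) = |⟨+z|-x⟩|² = 1/2.
Joint probability = 4/20 × 1/2 = 0.100.

0.100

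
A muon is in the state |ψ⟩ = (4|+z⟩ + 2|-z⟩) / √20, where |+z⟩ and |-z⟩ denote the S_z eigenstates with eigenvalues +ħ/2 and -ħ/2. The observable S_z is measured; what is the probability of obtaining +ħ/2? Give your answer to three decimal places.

The +ħ/2 outcome corresponds to |+z⟩. Its amplitude in |ψ⟩ is 4/√20.
P = |4|² / 20 = 16/20.

0.800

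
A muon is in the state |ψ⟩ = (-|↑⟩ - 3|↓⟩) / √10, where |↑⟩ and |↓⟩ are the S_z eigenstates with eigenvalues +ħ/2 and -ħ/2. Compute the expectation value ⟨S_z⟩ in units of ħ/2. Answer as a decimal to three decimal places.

⟨σ_z⟩ = |a|² - |b|² divided by |a|²+|b|², with a, b the |↑⟩, |↓⟩ amplitudes.
= (1 - 9)/10 = -8/10.
⟨S_z⟩ = (ħ/2)·⟨σ_z⟩.

-0.800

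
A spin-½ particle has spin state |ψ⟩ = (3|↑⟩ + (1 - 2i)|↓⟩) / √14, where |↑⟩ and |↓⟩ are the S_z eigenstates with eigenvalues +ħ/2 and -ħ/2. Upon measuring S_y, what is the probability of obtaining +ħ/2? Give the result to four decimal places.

|+y⟩ = (|↑⟩ + i|↓⟩)/√2, so ⟨+y|ψ⟩ = (1 - i) / (√2·√14).
P = |1 - i|² / 28 = 2/28.

0.0714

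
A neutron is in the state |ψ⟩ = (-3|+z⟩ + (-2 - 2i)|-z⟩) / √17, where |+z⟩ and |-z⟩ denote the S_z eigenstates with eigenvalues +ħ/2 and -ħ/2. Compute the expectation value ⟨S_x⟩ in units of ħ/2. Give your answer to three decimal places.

0.706

⟨σ_x⟩ = 2 Re(a* b)/(|a|²+|b|²) with a = -3, b = (-2 - 2i).
a* b = (6 + 6i), so ⟨σ_x⟩ = 12/17.
⟨S_x⟩ = (ħ/2)·⟨σ_x⟩.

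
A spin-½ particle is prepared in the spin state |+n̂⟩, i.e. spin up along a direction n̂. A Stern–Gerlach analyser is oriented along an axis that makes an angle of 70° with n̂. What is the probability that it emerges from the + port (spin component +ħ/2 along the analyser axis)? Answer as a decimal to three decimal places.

For spin-½, the probability of finding spin-up along an axis at angle θ to the initial spin direction is cos²(θ/2); spin-down is sin²(θ/2).
θ = 70°, so P = cos²(35°) ≈ 0.671.

0.671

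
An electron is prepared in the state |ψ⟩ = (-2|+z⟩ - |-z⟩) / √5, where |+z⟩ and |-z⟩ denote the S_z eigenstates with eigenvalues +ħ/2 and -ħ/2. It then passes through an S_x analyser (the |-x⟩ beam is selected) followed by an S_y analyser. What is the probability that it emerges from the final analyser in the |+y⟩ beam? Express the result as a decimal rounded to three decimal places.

First analyser (S_x): P(|-x⟩) = |⟨-x|ψ⟩|² = 1/10.
After stage 1 the state is |-x⟩; P(|+y⟩) = |⟨+y|-x⟩|² = 1/2.
Joint probability = 1/10 × 1/2 = 0.050.

0.050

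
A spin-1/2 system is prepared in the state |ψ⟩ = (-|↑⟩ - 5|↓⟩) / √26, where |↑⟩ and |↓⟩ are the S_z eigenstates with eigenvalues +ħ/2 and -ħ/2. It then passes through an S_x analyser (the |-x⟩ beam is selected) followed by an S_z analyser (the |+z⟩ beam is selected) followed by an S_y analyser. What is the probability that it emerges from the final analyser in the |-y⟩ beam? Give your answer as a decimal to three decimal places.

First analyser (S_x): P(|-x⟩) = |⟨-x|ψ⟩|² = 16/52.
After stage 1 the state is |-x⟩; P(|+z⟩) = |⟨+z|-x⟩|² = 1/2.
After stage 2 the state is |+z⟩; P(|-y⟩) = |⟨-y|+z⟩|² = 1/2.
Joint probability = 16/52 × 1/2 × 1/2 = 0.077.

0.077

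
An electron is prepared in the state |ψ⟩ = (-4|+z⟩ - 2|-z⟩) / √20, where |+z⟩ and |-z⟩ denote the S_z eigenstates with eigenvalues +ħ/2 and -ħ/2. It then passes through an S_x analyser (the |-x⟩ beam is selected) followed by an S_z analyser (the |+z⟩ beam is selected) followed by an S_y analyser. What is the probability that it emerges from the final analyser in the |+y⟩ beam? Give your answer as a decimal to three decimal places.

0.025

First analyser (S_x): P(|-x⟩) = |⟨-x|ψ⟩|² = 4/40.
After stage 1 the state is |-x⟩; P(|+z⟩) = |⟨+z|-x⟩|² = 1/2.
After stage 2 the state is |+z⟩; P(|+y⟩) = |⟨+y|+z⟩|² = 1/2.
Joint probability = 4/40 × 1/2 × 1/2 = 0.025.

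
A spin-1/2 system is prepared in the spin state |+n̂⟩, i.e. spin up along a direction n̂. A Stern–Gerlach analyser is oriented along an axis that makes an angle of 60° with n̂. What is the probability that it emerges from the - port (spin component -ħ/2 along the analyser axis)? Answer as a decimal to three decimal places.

For spin-½, the probability of finding spin-up along an axis at angle θ to the initial spin direction is cos²(θ/2); spin-down is sin²(θ/2).
θ = 60°, so P = sin²(30°) ≈ 0.250.

0.250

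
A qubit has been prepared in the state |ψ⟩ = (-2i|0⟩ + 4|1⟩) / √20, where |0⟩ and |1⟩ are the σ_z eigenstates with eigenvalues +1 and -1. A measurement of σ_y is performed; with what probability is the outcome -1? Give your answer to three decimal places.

0.100

|-y⟩ = (|0⟩ - i|1⟩)/√2, so ⟨-y|ψ⟩ = (2i) / (√2·√20).
P = |2i|² / 40 = 4/40.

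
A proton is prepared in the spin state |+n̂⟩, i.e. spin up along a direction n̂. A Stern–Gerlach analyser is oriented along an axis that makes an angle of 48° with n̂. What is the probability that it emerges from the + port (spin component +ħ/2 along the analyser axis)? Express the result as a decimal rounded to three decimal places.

For spin-½, the probability of finding spin-up along an axis at angle θ to the initial spin direction is cos²(θ/2); spin-down is sin²(θ/2).
θ = 48°, so P = cos²(24°) ≈ 0.835.

0.835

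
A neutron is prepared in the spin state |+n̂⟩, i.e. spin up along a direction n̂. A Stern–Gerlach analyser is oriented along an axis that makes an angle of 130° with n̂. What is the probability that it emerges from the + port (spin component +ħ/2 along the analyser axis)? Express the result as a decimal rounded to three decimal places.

0.179

For spin-½, the probability of finding spin-up along an axis at angle θ to the initial spin direction is cos²(θ/2); spin-down is sin²(θ/2).
θ = 130°, so P = cos²(65°) ≈ 0.179.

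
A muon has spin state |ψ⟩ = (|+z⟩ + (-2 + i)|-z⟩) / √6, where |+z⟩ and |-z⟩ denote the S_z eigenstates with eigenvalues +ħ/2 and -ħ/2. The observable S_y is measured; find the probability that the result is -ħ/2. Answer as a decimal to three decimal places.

0.333

|-y⟩ = (|+z⟩ - i|-z⟩)/√2, so ⟨-y|ψ⟩ = (-2i) / (√2·√6).
P = |-2i|² / 12 = 4/12.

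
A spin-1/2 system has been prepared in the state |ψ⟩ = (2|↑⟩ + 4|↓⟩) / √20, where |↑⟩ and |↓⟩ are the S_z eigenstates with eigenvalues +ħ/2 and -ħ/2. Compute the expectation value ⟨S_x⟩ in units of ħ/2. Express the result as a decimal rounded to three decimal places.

⟨σ_x⟩ = 2 Re(a* b)/(|a|²+|b|²) with a = 2, b = 4.
a* b = 8, so ⟨σ_x⟩ = 16/20.
⟨S_x⟩ = (ħ/2)·⟨σ_x⟩.

0.800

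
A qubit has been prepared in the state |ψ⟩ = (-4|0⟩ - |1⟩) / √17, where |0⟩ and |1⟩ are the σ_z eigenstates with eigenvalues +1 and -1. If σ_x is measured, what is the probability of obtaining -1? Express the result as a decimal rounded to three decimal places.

0.265

|-x⟩ = (|0⟩ - |1⟩)/√2, so ⟨-x|ψ⟩ = (-3) / (√2·√17).
P = |-3|² / 34 = 9/34.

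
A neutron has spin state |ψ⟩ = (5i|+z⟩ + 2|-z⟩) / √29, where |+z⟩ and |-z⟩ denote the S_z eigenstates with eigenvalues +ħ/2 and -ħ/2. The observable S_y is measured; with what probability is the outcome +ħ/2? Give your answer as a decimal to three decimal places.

0.155

|+y⟩ = (|+z⟩ + i|-z⟩)/√2, so ⟨+y|ψ⟩ = (3i) / (√2·√29).
P = |3i|² / 58 = 9/58.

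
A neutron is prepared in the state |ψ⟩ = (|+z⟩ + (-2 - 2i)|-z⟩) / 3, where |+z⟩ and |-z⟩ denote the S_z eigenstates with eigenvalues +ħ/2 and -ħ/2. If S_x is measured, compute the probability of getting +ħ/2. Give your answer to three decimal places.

|+x⟩ = (|+z⟩ + |-z⟩)/√2, so ⟨+x|ψ⟩ = (-1 - 2i) / (√2·3).
P = |-1 - 2i|² / 18 = 5/18.

0.278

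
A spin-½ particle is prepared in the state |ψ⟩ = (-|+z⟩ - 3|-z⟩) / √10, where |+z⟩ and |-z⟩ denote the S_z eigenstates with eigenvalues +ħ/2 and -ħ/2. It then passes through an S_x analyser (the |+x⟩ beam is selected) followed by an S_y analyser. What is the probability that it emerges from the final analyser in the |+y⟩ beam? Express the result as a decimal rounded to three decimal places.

First analyser (S_x): P(|+x⟩) = |⟨+x|ψ⟩|² = 16/20.
After stage 1 the state is |+x⟩; P(|+y⟩) = |⟨+y|+x⟩|² = 1/2.
Joint probability = 16/20 × 1/2 = 0.400.

0.400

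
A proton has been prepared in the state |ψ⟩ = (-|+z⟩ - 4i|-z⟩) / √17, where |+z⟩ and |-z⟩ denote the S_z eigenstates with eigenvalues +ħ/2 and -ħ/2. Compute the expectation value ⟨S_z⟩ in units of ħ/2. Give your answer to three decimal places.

-0.882

⟨σ_z⟩ = |a|² - |b|² divided by |a|²+|b|², with a, b the |+z⟩, |-z⟩ amplitudes.
= (1 - 16)/17 = -15/17.
⟨S_z⟩ = (ħ/2)·⟨σ_z⟩.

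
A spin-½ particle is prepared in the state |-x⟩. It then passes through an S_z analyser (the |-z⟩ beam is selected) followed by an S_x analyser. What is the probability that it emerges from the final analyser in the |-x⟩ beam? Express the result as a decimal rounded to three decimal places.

First analyser (S_z): from |-x⟩, P(|-z⟩) = 1/2.
After stage 1 the state is |-z⟩; P(|-x⟩) = |⟨-x|-z⟩|² = 1/2.
Joint probability = 1/2 × 1/2 = 0.250.

0.250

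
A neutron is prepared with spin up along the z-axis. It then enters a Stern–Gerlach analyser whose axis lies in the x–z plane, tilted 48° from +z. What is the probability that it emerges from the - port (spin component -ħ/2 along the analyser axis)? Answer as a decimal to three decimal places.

For spin-½, the probability of finding spin-up along an axis at angle θ to the initial spin direction is cos²(θ/2); spin-down is sin²(θ/2).
θ = 48°, so P = sin²(24°) ≈ 0.165.

0.165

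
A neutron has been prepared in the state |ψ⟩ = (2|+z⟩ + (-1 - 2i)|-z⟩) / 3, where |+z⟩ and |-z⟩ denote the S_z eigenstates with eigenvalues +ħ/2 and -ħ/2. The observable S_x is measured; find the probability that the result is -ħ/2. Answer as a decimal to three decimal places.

0.722

|-x⟩ = (|+z⟩ - |-z⟩)/√2, so ⟨-x|ψ⟩ = (3 + 2i) / (√2·3).
P = |3 + 2i|² / 18 = 13/18.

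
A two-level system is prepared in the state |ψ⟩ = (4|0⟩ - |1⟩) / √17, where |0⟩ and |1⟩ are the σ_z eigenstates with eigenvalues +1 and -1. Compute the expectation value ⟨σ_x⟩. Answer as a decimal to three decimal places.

⟨σ_x⟩ = 2 Re(a* b)/(|a|²+|b|²) with a = 4, b = -1.
a* b = -4, so ⟨σ_x⟩ = -8/17.

-0.471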